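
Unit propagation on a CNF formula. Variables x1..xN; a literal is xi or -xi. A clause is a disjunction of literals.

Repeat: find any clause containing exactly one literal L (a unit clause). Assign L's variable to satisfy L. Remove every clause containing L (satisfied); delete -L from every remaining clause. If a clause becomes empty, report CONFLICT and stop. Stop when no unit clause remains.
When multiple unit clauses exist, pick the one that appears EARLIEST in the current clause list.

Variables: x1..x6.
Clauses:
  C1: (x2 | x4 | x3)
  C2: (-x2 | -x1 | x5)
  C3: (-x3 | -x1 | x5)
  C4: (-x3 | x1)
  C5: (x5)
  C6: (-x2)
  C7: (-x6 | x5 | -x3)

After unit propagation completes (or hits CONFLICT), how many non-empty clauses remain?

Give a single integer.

unit clause [5] forces x5=T; simplify:
  satisfied 4 clause(s); 3 remain; assigned so far: [5]
unit clause [-2] forces x2=F; simplify:
  drop 2 from [2, 4, 3] -> [4, 3]
  satisfied 1 clause(s); 2 remain; assigned so far: [2, 5]

Answer: 2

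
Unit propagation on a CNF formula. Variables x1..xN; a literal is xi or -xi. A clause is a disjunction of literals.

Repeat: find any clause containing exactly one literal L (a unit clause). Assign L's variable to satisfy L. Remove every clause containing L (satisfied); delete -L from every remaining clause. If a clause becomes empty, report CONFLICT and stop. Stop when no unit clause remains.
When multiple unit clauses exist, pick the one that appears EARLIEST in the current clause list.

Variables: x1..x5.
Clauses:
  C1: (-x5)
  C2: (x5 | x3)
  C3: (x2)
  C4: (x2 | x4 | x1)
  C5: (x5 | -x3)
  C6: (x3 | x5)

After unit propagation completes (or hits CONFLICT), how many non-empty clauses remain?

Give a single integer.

Answer: 2

Derivation:
unit clause [-5] forces x5=F; simplify:
  drop 5 from [5, 3] -> [3]
  drop 5 from [5, -3] -> [-3]
  drop 5 from [3, 5] -> [3]
  satisfied 1 clause(s); 5 remain; assigned so far: [5]
unit clause [3] forces x3=T; simplify:
  drop -3 from [-3] -> [] (empty!)
  satisfied 2 clause(s); 3 remain; assigned so far: [3, 5]
CONFLICT (empty clause)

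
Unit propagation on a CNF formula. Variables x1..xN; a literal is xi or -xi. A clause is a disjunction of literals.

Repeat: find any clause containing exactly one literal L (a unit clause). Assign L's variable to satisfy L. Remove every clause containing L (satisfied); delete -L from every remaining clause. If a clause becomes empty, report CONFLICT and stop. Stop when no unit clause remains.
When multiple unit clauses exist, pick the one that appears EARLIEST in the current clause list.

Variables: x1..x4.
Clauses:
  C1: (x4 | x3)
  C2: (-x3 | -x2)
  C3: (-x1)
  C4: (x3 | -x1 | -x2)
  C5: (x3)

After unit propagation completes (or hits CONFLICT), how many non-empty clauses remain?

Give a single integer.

Answer: 0

Derivation:
unit clause [-1] forces x1=F; simplify:
  satisfied 2 clause(s); 3 remain; assigned so far: [1]
unit clause [3] forces x3=T; simplify:
  drop -3 from [-3, -2] -> [-2]
  satisfied 2 clause(s); 1 remain; assigned so far: [1, 3]
unit clause [-2] forces x2=F; simplify:
  satisfied 1 clause(s); 0 remain; assigned so far: [1, 2, 3]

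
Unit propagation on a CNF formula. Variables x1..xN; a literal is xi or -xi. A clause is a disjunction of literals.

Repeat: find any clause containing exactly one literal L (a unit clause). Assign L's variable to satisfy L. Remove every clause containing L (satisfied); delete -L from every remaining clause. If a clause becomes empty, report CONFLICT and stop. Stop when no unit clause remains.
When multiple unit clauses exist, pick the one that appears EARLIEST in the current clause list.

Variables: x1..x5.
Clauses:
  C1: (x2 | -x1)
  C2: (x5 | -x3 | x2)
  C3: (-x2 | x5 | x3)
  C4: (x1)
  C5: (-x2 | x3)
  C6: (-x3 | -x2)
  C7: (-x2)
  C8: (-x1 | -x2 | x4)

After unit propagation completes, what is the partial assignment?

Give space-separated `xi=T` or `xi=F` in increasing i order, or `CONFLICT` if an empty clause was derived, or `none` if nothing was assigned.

unit clause [1] forces x1=T; simplify:
  drop -1 from [2, -1] -> [2]
  drop -1 from [-1, -2, 4] -> [-2, 4]
  satisfied 1 clause(s); 7 remain; assigned so far: [1]
unit clause [2] forces x2=T; simplify:
  drop -2 from [-2, 5, 3] -> [5, 3]
  drop -2 from [-2, 3] -> [3]
  drop -2 from [-3, -2] -> [-3]
  drop -2 from [-2] -> [] (empty!)
  drop -2 from [-2, 4] -> [4]
  satisfied 2 clause(s); 5 remain; assigned so far: [1, 2]
CONFLICT (empty clause)

Answer: CONFLICT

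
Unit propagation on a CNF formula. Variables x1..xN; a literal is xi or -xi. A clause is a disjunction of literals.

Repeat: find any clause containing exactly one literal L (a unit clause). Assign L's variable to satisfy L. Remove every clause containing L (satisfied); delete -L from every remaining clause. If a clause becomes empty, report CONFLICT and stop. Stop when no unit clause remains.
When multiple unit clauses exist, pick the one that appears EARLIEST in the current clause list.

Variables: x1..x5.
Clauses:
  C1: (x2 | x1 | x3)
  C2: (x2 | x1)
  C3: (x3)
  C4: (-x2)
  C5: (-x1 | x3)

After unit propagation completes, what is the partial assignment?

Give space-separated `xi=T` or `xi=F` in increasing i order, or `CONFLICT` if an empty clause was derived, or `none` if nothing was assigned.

unit clause [3] forces x3=T; simplify:
  satisfied 3 clause(s); 2 remain; assigned so far: [3]
unit clause [-2] forces x2=F; simplify:
  drop 2 from [2, 1] -> [1]
  satisfied 1 clause(s); 1 remain; assigned so far: [2, 3]
unit clause [1] forces x1=T; simplify:
  satisfied 1 clause(s); 0 remain; assigned so far: [1, 2, 3]

Answer: x1=T x2=F x3=T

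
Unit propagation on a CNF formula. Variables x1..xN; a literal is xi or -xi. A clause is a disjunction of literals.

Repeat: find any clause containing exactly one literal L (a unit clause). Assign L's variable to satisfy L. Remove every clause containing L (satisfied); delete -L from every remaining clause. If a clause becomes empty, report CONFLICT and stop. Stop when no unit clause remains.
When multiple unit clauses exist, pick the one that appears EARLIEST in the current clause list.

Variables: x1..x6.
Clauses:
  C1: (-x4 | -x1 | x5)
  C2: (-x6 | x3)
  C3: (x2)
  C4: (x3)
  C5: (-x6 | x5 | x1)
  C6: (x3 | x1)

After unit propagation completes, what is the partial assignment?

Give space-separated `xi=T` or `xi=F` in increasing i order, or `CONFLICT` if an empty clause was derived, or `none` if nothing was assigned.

Answer: x2=T x3=T

Derivation:
unit clause [2] forces x2=T; simplify:
  satisfied 1 clause(s); 5 remain; assigned so far: [2]
unit clause [3] forces x3=T; simplify:
  satisfied 3 clause(s); 2 remain; assigned so far: [2, 3]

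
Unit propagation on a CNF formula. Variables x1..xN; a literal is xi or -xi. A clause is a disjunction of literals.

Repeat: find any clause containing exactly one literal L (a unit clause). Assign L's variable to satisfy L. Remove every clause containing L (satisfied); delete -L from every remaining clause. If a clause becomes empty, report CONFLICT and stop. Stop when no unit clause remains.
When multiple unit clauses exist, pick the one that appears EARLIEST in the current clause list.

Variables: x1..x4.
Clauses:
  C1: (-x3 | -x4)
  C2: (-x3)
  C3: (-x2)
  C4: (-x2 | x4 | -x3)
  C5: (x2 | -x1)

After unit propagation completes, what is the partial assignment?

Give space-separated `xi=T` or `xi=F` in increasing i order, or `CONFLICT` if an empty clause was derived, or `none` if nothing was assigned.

unit clause [-3] forces x3=F; simplify:
  satisfied 3 clause(s); 2 remain; assigned so far: [3]
unit clause [-2] forces x2=F; simplify:
  drop 2 from [2, -1] -> [-1]
  satisfied 1 clause(s); 1 remain; assigned so far: [2, 3]
unit clause [-1] forces x1=F; simplify:
  satisfied 1 clause(s); 0 remain; assigned so far: [1, 2, 3]

Answer: x1=F x2=F x3=F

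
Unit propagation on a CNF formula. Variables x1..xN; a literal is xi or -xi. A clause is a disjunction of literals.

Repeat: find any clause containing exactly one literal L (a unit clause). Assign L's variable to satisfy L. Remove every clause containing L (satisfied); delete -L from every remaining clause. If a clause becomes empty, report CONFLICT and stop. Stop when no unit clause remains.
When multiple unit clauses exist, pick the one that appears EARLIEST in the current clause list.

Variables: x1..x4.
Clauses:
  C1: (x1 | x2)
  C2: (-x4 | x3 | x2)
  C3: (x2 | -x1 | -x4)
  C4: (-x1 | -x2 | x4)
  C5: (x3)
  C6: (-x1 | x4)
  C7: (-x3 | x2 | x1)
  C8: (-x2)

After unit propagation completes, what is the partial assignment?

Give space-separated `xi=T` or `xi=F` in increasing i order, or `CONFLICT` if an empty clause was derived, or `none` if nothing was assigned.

unit clause [3] forces x3=T; simplify:
  drop -3 from [-3, 2, 1] -> [2, 1]
  satisfied 2 clause(s); 6 remain; assigned so far: [3]
unit clause [-2] forces x2=F; simplify:
  drop 2 from [1, 2] -> [1]
  drop 2 from [2, -1, -4] -> [-1, -4]
  drop 2 from [2, 1] -> [1]
  satisfied 2 clause(s); 4 remain; assigned so far: [2, 3]
unit clause [1] forces x1=T; simplify:
  drop -1 from [-1, -4] -> [-4]
  drop -1 from [-1, 4] -> [4]
  satisfied 2 clause(s); 2 remain; assigned so far: [1, 2, 3]
unit clause [-4] forces x4=F; simplify:
  drop 4 from [4] -> [] (empty!)
  satisfied 1 clause(s); 1 remain; assigned so far: [1, 2, 3, 4]
CONFLICT (empty clause)

Answer: CONFLICT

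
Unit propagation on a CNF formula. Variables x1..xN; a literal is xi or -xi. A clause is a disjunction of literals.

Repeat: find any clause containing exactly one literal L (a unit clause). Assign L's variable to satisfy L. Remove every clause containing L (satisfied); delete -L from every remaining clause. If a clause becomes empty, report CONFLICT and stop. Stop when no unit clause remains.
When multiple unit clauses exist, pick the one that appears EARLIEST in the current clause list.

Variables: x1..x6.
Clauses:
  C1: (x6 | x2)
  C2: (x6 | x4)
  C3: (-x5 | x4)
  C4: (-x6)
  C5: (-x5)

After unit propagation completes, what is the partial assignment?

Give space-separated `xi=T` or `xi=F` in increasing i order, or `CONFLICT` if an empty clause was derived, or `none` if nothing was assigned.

unit clause [-6] forces x6=F; simplify:
  drop 6 from [6, 2] -> [2]
  drop 6 from [6, 4] -> [4]
  satisfied 1 clause(s); 4 remain; assigned so far: [6]
unit clause [2] forces x2=T; simplify:
  satisfied 1 clause(s); 3 remain; assigned so far: [2, 6]
unit clause [4] forces x4=T; simplify:
  satisfied 2 clause(s); 1 remain; assigned so far: [2, 4, 6]
unit clause [-5] forces x5=F; simplify:
  satisfied 1 clause(s); 0 remain; assigned so far: [2, 4, 5, 6]

Answer: x2=T x4=T x5=F x6=F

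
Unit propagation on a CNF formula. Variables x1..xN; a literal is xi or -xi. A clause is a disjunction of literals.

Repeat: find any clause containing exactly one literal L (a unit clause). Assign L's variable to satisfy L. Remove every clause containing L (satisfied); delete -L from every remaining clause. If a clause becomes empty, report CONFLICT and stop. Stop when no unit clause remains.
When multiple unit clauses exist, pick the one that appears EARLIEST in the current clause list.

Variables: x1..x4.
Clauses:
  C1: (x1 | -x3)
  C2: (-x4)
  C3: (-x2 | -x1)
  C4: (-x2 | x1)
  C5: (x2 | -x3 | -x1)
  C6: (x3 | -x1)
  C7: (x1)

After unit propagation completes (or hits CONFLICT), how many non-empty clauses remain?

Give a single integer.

unit clause [-4] forces x4=F; simplify:
  satisfied 1 clause(s); 6 remain; assigned so far: [4]
unit clause [1] forces x1=T; simplify:
  drop -1 from [-2, -1] -> [-2]
  drop -1 from [2, -3, -1] -> [2, -3]
  drop -1 from [3, -1] -> [3]
  satisfied 3 clause(s); 3 remain; assigned so far: [1, 4]
unit clause [-2] forces x2=F; simplify:
  drop 2 from [2, -3] -> [-3]
  satisfied 1 clause(s); 2 remain; assigned so far: [1, 2, 4]
unit clause [-3] forces x3=F; simplify:
  drop 3 from [3] -> [] (empty!)
  satisfied 1 clause(s); 1 remain; assigned so far: [1, 2, 3, 4]
CONFLICT (empty clause)

Answer: 0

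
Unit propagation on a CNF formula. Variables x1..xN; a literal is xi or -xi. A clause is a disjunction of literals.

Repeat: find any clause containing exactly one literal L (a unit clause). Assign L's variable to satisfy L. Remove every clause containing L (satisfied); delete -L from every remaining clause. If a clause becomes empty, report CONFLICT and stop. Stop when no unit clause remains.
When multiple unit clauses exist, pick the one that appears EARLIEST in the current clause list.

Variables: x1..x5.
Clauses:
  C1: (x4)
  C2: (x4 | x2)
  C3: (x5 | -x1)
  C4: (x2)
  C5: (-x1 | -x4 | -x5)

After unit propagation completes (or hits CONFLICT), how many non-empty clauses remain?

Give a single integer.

Answer: 2

Derivation:
unit clause [4] forces x4=T; simplify:
  drop -4 from [-1, -4, -5] -> [-1, -5]
  satisfied 2 clause(s); 3 remain; assigned so far: [4]
unit clause [2] forces x2=T; simplify:
  satisfied 1 clause(s); 2 remain; assigned so far: [2, 4]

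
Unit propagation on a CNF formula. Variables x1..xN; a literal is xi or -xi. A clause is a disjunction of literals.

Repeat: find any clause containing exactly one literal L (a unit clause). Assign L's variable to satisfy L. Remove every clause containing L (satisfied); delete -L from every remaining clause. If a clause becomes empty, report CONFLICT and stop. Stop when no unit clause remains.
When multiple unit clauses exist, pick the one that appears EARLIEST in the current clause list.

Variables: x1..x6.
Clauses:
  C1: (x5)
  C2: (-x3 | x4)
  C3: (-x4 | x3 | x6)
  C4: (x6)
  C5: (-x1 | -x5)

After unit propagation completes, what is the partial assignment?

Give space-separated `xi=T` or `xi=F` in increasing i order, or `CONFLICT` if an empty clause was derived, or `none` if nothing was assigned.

unit clause [5] forces x5=T; simplify:
  drop -5 from [-1, -5] -> [-1]
  satisfied 1 clause(s); 4 remain; assigned so far: [5]
unit clause [6] forces x6=T; simplify:
  satisfied 2 clause(s); 2 remain; assigned so far: [5, 6]
unit clause [-1] forces x1=F; simplify:
  satisfied 1 clause(s); 1 remain; assigned so far: [1, 5, 6]

Answer: x1=F x5=T x6=T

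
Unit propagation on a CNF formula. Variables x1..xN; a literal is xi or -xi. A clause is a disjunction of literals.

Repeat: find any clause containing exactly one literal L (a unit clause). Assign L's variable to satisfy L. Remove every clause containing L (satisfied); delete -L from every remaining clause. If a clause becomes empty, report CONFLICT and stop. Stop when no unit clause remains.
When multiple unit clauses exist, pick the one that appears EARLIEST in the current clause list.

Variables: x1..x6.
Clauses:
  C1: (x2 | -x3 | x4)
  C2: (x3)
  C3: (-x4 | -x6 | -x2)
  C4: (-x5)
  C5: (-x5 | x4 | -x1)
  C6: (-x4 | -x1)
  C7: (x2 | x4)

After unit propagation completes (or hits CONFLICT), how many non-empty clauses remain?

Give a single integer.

Answer: 4

Derivation:
unit clause [3] forces x3=T; simplify:
  drop -3 from [2, -3, 4] -> [2, 4]
  satisfied 1 clause(s); 6 remain; assigned so far: [3]
unit clause [-5] forces x5=F; simplify:
  satisfied 2 clause(s); 4 remain; assigned so far: [3, 5]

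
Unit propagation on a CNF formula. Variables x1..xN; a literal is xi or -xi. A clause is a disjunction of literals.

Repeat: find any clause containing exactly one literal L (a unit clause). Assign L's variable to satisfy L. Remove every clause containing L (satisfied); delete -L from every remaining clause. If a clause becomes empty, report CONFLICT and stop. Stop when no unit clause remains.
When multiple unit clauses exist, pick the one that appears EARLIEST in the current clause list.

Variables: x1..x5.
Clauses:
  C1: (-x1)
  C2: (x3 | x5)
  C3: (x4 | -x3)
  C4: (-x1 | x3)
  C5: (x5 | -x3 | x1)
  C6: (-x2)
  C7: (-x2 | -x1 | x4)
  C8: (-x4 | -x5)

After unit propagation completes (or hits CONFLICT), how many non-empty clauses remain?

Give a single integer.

unit clause [-1] forces x1=F; simplify:
  drop 1 from [5, -3, 1] -> [5, -3]
  satisfied 3 clause(s); 5 remain; assigned so far: [1]
unit clause [-2] forces x2=F; simplify:
  satisfied 1 clause(s); 4 remain; assigned so far: [1, 2]

Answer: 4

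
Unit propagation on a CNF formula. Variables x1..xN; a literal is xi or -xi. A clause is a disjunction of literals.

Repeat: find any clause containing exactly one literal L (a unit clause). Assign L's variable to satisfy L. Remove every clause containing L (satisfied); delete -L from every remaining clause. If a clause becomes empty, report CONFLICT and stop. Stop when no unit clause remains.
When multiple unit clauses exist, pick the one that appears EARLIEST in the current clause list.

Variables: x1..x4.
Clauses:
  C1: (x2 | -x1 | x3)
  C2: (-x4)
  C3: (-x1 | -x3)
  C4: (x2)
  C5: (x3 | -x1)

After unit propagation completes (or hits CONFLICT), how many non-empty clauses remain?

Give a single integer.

unit clause [-4] forces x4=F; simplify:
  satisfied 1 clause(s); 4 remain; assigned so far: [4]
unit clause [2] forces x2=T; simplify:
  satisfied 2 clause(s); 2 remain; assigned so far: [2, 4]

Answer: 2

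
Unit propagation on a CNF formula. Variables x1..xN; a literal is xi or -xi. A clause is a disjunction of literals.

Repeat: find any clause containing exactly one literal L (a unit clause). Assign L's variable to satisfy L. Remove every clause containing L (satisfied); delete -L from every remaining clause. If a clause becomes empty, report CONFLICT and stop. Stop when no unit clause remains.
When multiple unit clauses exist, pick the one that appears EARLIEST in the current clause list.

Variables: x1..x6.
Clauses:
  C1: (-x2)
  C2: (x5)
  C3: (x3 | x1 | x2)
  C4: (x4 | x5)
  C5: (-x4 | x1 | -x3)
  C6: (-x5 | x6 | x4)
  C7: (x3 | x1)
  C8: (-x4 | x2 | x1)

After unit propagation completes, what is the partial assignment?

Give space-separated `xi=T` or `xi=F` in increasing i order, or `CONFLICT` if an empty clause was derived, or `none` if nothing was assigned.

Answer: x2=F x5=T

Derivation:
unit clause [-2] forces x2=F; simplify:
  drop 2 from [3, 1, 2] -> [3, 1]
  drop 2 from [-4, 2, 1] -> [-4, 1]
  satisfied 1 clause(s); 7 remain; assigned so far: [2]
unit clause [5] forces x5=T; simplify:
  drop -5 from [-5, 6, 4] -> [6, 4]
  satisfied 2 clause(s); 5 remain; assigned so far: [2, 5]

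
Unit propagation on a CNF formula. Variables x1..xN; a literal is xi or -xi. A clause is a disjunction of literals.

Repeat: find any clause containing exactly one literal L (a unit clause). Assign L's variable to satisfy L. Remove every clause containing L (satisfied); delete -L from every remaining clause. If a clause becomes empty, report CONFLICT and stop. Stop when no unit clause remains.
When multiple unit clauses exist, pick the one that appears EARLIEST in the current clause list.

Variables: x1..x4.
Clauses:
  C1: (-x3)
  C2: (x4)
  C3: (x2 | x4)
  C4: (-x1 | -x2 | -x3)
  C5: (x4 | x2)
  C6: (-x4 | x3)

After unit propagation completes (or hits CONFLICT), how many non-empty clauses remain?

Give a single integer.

Answer: 0

Derivation:
unit clause [-3] forces x3=F; simplify:
  drop 3 from [-4, 3] -> [-4]
  satisfied 2 clause(s); 4 remain; assigned so far: [3]
unit clause [4] forces x4=T; simplify:
  drop -4 from [-4] -> [] (empty!)
  satisfied 3 clause(s); 1 remain; assigned so far: [3, 4]
CONFLICT (empty clause)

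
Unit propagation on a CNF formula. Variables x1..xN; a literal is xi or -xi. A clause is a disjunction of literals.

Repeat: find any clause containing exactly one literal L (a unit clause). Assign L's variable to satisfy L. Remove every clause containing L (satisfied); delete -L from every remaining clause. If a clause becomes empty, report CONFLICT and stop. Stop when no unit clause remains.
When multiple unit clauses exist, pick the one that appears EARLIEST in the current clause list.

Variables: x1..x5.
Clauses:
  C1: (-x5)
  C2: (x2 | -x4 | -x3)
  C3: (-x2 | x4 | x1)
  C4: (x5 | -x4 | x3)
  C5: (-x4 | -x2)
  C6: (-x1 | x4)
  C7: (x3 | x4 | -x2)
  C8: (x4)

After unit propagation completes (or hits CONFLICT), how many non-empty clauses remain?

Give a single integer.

Answer: 0

Derivation:
unit clause [-5] forces x5=F; simplify:
  drop 5 from [5, -4, 3] -> [-4, 3]
  satisfied 1 clause(s); 7 remain; assigned so far: [5]
unit clause [4] forces x4=T; simplify:
  drop -4 from [2, -4, -3] -> [2, -3]
  drop -4 from [-4, 3] -> [3]
  drop -4 from [-4, -2] -> [-2]
  satisfied 4 clause(s); 3 remain; assigned so far: [4, 5]
unit clause [3] forces x3=T; simplify:
  drop -3 from [2, -3] -> [2]
  satisfied 1 clause(s); 2 remain; assigned so far: [3, 4, 5]
unit clause [2] forces x2=T; simplify:
  drop -2 from [-2] -> [] (empty!)
  satisfied 1 clause(s); 1 remain; assigned so far: [2, 3, 4, 5]
CONFLICT (empty clause)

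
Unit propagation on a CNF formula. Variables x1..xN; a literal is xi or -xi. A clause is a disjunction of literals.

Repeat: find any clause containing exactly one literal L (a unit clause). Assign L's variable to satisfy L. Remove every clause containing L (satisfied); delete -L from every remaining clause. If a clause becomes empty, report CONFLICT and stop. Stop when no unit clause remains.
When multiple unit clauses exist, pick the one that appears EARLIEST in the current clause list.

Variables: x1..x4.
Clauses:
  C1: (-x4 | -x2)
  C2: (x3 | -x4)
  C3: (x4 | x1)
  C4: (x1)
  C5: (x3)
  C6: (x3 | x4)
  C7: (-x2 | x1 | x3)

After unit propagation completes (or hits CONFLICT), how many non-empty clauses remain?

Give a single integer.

Answer: 1

Derivation:
unit clause [1] forces x1=T; simplify:
  satisfied 3 clause(s); 4 remain; assigned so far: [1]
unit clause [3] forces x3=T; simplify:
  satisfied 3 clause(s); 1 remain; assigned so far: [1, 3]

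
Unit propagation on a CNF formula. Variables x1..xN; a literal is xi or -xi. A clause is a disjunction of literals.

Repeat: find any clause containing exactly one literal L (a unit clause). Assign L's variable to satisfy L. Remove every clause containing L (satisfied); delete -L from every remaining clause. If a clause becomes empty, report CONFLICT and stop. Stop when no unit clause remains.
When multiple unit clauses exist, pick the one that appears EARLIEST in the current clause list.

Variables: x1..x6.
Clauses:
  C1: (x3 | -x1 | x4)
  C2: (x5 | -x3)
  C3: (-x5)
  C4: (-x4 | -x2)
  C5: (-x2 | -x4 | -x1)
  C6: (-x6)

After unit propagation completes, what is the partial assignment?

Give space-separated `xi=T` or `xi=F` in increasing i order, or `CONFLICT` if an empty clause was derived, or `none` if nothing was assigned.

Answer: x3=F x5=F x6=F

Derivation:
unit clause [-5] forces x5=F; simplify:
  drop 5 from [5, -3] -> [-3]
  satisfied 1 clause(s); 5 remain; assigned so far: [5]
unit clause [-3] forces x3=F; simplify:
  drop 3 from [3, -1, 4] -> [-1, 4]
  satisfied 1 clause(s); 4 remain; assigned so far: [3, 5]
unit clause [-6] forces x6=F; simplify:
  satisfied 1 clause(s); 3 remain; assigned so far: [3, 5, 6]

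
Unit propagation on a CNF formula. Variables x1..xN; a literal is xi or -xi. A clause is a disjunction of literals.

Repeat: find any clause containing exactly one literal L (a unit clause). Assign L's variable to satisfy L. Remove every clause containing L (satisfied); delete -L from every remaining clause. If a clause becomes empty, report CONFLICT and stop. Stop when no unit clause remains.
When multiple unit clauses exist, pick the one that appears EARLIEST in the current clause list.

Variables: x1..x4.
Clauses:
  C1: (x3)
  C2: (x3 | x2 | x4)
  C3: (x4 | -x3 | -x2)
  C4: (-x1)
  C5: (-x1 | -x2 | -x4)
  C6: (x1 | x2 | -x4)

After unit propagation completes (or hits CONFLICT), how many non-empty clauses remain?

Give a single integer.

Answer: 2

Derivation:
unit clause [3] forces x3=T; simplify:
  drop -3 from [4, -3, -2] -> [4, -2]
  satisfied 2 clause(s); 4 remain; assigned so far: [3]
unit clause [-1] forces x1=F; simplify:
  drop 1 from [1, 2, -4] -> [2, -4]
  satisfied 2 clause(s); 2 remain; assigned so far: [1, 3]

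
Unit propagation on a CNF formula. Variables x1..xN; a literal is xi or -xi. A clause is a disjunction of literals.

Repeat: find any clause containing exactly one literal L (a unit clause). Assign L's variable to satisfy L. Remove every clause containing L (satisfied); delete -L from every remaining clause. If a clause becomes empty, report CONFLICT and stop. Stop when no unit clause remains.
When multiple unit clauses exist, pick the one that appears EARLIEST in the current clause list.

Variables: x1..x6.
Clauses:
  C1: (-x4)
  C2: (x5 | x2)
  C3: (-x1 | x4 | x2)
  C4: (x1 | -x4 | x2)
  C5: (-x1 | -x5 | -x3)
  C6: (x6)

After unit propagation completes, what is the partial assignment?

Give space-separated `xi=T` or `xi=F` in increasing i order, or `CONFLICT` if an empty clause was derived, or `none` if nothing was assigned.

unit clause [-4] forces x4=F; simplify:
  drop 4 from [-1, 4, 2] -> [-1, 2]
  satisfied 2 clause(s); 4 remain; assigned so far: [4]
unit clause [6] forces x6=T; simplify:
  satisfied 1 clause(s); 3 remain; assigned so far: [4, 6]

Answer: x4=F x6=T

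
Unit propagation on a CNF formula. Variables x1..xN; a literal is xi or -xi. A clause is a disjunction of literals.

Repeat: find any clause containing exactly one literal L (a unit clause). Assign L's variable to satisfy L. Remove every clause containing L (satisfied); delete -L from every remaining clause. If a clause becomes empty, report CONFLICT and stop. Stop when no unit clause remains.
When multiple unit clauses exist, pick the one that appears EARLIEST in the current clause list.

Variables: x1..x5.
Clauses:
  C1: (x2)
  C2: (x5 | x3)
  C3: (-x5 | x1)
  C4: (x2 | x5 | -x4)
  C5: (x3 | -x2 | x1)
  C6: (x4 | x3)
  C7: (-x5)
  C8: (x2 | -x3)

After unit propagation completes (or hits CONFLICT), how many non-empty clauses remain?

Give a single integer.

unit clause [2] forces x2=T; simplify:
  drop -2 from [3, -2, 1] -> [3, 1]
  satisfied 3 clause(s); 5 remain; assigned so far: [2]
unit clause [-5] forces x5=F; simplify:
  drop 5 from [5, 3] -> [3]
  satisfied 2 clause(s); 3 remain; assigned so far: [2, 5]
unit clause [3] forces x3=T; simplify:
  satisfied 3 clause(s); 0 remain; assigned so far: [2, 3, 5]

Answer: 0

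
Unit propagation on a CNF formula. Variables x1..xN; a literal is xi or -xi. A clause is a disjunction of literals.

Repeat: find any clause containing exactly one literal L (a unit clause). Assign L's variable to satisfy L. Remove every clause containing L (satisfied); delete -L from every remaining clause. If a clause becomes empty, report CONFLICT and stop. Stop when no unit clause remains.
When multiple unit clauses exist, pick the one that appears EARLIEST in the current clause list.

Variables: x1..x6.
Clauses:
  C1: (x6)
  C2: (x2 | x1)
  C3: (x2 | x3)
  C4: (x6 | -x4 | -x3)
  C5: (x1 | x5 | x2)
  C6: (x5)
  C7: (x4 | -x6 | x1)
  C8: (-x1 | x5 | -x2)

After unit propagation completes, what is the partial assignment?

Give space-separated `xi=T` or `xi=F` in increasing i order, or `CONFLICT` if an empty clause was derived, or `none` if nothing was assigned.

Answer: x5=T x6=T

Derivation:
unit clause [6] forces x6=T; simplify:
  drop -6 from [4, -6, 1] -> [4, 1]
  satisfied 2 clause(s); 6 remain; assigned so far: [6]
unit clause [5] forces x5=T; simplify:
  satisfied 3 clause(s); 3 remain; assigned so far: [5, 6]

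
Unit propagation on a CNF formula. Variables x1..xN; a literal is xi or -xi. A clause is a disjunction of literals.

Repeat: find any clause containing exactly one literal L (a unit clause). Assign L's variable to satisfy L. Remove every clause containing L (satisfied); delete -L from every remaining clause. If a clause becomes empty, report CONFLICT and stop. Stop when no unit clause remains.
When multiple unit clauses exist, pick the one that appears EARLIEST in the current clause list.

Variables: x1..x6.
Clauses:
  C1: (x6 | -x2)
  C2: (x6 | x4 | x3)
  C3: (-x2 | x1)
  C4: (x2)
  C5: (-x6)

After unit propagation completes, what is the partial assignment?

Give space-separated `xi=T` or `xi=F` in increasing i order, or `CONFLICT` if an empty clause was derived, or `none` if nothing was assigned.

Answer: CONFLICT

Derivation:
unit clause [2] forces x2=T; simplify:
  drop -2 from [6, -2] -> [6]
  drop -2 from [-2, 1] -> [1]
  satisfied 1 clause(s); 4 remain; assigned so far: [2]
unit clause [6] forces x6=T; simplify:
  drop -6 from [-6] -> [] (empty!)
  satisfied 2 clause(s); 2 remain; assigned so far: [2, 6]
CONFLICT (empty clause)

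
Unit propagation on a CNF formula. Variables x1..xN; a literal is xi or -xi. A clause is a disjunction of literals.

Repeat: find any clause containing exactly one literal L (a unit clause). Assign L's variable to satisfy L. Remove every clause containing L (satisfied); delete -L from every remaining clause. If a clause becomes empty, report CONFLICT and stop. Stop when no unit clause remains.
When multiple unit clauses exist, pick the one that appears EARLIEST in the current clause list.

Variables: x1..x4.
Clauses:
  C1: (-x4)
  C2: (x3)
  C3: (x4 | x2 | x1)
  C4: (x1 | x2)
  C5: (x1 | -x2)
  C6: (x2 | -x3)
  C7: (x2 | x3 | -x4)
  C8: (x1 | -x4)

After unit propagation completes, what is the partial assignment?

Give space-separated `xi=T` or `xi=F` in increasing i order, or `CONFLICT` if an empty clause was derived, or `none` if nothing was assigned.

Answer: x1=T x2=T x3=T x4=F

Derivation:
unit clause [-4] forces x4=F; simplify:
  drop 4 from [4, 2, 1] -> [2, 1]
  satisfied 3 clause(s); 5 remain; assigned so far: [4]
unit clause [3] forces x3=T; simplify:
  drop -3 from [2, -3] -> [2]
  satisfied 1 clause(s); 4 remain; assigned so far: [3, 4]
unit clause [2] forces x2=T; simplify:
  drop -2 from [1, -2] -> [1]
  satisfied 3 clause(s); 1 remain; assigned so far: [2, 3, 4]
unit clause [1] forces x1=T; simplify:
  satisfied 1 clause(s); 0 remain; assigned so far: [1, 2, 3, 4]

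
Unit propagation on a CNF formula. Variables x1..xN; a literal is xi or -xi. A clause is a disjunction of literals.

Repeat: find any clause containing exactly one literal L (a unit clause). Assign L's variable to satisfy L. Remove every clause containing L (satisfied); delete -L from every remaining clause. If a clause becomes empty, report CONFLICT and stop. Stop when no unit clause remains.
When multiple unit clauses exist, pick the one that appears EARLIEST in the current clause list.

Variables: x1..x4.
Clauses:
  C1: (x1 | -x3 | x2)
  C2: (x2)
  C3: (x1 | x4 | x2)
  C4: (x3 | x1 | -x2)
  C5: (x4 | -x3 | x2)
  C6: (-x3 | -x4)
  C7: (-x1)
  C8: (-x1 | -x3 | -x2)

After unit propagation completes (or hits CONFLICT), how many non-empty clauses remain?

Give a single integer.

Answer: 0

Derivation:
unit clause [2] forces x2=T; simplify:
  drop -2 from [3, 1, -2] -> [3, 1]
  drop -2 from [-1, -3, -2] -> [-1, -3]
  satisfied 4 clause(s); 4 remain; assigned so far: [2]
unit clause [-1] forces x1=F; simplify:
  drop 1 from [3, 1] -> [3]
  satisfied 2 clause(s); 2 remain; assigned so far: [1, 2]
unit clause [3] forces x3=T; simplify:
  drop -3 from [-3, -4] -> [-4]
  satisfied 1 clause(s); 1 remain; assigned so far: [1, 2, 3]
unit clause [-4] forces x4=F; simplify:
  satisfied 1 clause(s); 0 remain; assigned so far: [1, 2, 3, 4]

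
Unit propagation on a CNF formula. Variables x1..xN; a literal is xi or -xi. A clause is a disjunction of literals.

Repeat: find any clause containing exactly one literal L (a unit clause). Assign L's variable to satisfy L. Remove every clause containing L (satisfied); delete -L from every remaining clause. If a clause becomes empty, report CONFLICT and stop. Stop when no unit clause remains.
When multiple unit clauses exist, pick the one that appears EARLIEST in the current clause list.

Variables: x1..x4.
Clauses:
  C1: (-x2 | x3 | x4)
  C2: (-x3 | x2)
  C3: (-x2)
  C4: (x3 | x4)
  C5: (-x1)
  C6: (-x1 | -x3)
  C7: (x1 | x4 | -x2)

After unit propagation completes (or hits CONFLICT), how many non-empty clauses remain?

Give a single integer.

Answer: 0

Derivation:
unit clause [-2] forces x2=F; simplify:
  drop 2 from [-3, 2] -> [-3]
  satisfied 3 clause(s); 4 remain; assigned so far: [2]
unit clause [-3] forces x3=F; simplify:
  drop 3 from [3, 4] -> [4]
  satisfied 2 clause(s); 2 remain; assigned so far: [2, 3]
unit clause [4] forces x4=T; simplify:
  satisfied 1 clause(s); 1 remain; assigned so far: [2, 3, 4]
unit clause [-1] forces x1=F; simplify:
  satisfied 1 clause(s); 0 remain; assigned so far: [1, 2, 3, 4]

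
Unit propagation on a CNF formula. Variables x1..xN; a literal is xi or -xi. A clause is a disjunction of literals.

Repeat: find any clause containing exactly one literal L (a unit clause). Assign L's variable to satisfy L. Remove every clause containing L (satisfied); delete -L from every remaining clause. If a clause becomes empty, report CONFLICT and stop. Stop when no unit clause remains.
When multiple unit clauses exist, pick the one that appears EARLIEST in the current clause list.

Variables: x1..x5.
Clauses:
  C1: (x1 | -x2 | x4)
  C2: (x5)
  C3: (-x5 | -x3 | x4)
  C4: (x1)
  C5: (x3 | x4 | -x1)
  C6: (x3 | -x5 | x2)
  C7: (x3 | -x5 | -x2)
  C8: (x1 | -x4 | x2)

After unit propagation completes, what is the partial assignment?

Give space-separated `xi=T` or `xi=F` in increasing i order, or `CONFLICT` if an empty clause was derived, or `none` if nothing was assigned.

unit clause [5] forces x5=T; simplify:
  drop -5 from [-5, -3, 4] -> [-3, 4]
  drop -5 from [3, -5, 2] -> [3, 2]
  drop -5 from [3, -5, -2] -> [3, -2]
  satisfied 1 clause(s); 7 remain; assigned so far: [5]
unit clause [1] forces x1=T; simplify:
  drop -1 from [3, 4, -1] -> [3, 4]
  satisfied 3 clause(s); 4 remain; assigned so far: [1, 5]

Answer: x1=T x5=T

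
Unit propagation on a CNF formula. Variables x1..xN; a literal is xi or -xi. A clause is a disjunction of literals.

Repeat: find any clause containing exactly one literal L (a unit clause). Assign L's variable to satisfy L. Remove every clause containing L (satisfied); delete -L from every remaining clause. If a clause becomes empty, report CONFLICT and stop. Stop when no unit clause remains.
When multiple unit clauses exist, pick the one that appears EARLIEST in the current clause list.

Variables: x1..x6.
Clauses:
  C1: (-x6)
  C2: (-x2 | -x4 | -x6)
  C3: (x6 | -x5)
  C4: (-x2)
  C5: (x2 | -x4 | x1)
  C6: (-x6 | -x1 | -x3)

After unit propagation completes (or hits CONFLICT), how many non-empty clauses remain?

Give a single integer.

unit clause [-6] forces x6=F; simplify:
  drop 6 from [6, -5] -> [-5]
  satisfied 3 clause(s); 3 remain; assigned so far: [6]
unit clause [-5] forces x5=F; simplify:
  satisfied 1 clause(s); 2 remain; assigned so far: [5, 6]
unit clause [-2] forces x2=F; simplify:
  drop 2 from [2, -4, 1] -> [-4, 1]
  satisfied 1 clause(s); 1 remain; assigned so far: [2, 5, 6]

Answer: 1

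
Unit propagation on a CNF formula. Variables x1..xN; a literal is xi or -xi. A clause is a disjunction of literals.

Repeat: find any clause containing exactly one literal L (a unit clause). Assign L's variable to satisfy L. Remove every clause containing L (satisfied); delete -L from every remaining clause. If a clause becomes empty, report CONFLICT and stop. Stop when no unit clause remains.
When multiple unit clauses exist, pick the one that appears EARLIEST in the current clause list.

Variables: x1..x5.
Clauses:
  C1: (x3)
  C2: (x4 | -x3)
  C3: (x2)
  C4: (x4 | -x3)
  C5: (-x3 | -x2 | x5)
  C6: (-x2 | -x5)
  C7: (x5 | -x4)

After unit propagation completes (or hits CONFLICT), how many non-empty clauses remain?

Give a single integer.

Answer: 0

Derivation:
unit clause [3] forces x3=T; simplify:
  drop -3 from [4, -3] -> [4]
  drop -3 from [4, -3] -> [4]
  drop -3 from [-3, -2, 5] -> [-2, 5]
  satisfied 1 clause(s); 6 remain; assigned so far: [3]
unit clause [4] forces x4=T; simplify:
  drop -4 from [5, -4] -> [5]
  satisfied 2 clause(s); 4 remain; assigned so far: [3, 4]
unit clause [2] forces x2=T; simplify:
  drop -2 from [-2, 5] -> [5]
  drop -2 from [-2, -5] -> [-5]
  satisfied 1 clause(s); 3 remain; assigned so far: [2, 3, 4]
unit clause [5] forces x5=T; simplify:
  drop -5 from [-5] -> [] (empty!)
  satisfied 2 clause(s); 1 remain; assigned so far: [2, 3, 4, 5]
CONFLICT (empty clause)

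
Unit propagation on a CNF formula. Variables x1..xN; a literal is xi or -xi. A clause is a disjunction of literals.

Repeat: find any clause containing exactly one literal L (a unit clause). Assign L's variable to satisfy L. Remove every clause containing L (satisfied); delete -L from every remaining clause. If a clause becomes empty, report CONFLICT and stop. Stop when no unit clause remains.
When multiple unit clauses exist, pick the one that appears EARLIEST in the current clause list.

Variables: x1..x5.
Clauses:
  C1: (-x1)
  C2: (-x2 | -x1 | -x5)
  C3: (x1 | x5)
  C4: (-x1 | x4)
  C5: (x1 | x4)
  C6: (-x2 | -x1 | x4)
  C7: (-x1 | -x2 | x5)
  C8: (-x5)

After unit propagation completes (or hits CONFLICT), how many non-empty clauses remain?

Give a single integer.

unit clause [-1] forces x1=F; simplify:
  drop 1 from [1, 5] -> [5]
  drop 1 from [1, 4] -> [4]
  satisfied 5 clause(s); 3 remain; assigned so far: [1]
unit clause [5] forces x5=T; simplify:
  drop -5 from [-5] -> [] (empty!)
  satisfied 1 clause(s); 2 remain; assigned so far: [1, 5]
CONFLICT (empty clause)

Answer: 1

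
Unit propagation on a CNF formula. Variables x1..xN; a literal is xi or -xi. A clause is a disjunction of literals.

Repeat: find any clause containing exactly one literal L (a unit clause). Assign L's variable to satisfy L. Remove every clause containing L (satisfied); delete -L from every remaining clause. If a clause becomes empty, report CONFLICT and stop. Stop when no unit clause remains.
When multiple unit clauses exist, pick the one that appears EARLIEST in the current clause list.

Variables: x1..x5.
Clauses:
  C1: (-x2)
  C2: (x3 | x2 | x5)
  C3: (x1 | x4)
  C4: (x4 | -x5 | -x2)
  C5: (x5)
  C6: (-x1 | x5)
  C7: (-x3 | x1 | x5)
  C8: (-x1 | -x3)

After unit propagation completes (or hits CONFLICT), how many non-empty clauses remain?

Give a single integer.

Answer: 2

Derivation:
unit clause [-2] forces x2=F; simplify:
  drop 2 from [3, 2, 5] -> [3, 5]
  satisfied 2 clause(s); 6 remain; assigned so far: [2]
unit clause [5] forces x5=T; simplify:
  satisfied 4 clause(s); 2 remain; assigned so far: [2, 5]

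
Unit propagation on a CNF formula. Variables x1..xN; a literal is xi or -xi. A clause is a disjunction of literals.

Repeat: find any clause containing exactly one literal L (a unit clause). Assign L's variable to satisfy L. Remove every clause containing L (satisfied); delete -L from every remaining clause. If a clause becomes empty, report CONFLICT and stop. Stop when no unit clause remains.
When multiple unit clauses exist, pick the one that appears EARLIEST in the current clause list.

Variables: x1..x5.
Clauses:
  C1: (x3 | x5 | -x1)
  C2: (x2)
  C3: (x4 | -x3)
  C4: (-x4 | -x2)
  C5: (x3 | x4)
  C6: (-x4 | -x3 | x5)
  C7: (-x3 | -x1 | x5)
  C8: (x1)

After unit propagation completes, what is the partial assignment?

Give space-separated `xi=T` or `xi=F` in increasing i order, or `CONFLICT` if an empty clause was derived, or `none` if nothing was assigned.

unit clause [2] forces x2=T; simplify:
  drop -2 from [-4, -2] -> [-4]
  satisfied 1 clause(s); 7 remain; assigned so far: [2]
unit clause [-4] forces x4=F; simplify:
  drop 4 from [4, -3] -> [-3]
  drop 4 from [3, 4] -> [3]
  satisfied 2 clause(s); 5 remain; assigned so far: [2, 4]
unit clause [-3] forces x3=F; simplify:
  drop 3 from [3, 5, -1] -> [5, -1]
  drop 3 from [3] -> [] (empty!)
  satisfied 2 clause(s); 3 remain; assigned so far: [2, 3, 4]
CONFLICT (empty clause)

Answer: CONFLICT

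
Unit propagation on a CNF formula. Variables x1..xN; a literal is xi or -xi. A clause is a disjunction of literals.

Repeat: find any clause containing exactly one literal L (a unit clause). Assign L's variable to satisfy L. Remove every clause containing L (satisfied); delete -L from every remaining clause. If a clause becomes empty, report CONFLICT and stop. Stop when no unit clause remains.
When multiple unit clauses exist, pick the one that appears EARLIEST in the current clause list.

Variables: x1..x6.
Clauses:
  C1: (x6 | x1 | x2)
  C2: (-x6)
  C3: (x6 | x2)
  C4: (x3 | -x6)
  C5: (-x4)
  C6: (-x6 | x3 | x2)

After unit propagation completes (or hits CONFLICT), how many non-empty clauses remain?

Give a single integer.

Answer: 0

Derivation:
unit clause [-6] forces x6=F; simplify:
  drop 6 from [6, 1, 2] -> [1, 2]
  drop 6 from [6, 2] -> [2]
  satisfied 3 clause(s); 3 remain; assigned so far: [6]
unit clause [2] forces x2=T; simplify:
  satisfied 2 clause(s); 1 remain; assigned so far: [2, 6]
unit clause [-4] forces x4=F; simplify:
  satisfied 1 clause(s); 0 remain; assigned so far: [2, 4, 6]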